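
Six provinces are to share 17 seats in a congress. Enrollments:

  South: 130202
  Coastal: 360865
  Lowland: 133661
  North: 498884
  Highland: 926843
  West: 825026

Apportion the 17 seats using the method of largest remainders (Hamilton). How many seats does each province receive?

South=1, Coastal=2, Lowland=1, North=3, Highland=5, West=5

Total 2875481; standard divisor 2875481/17 ≈ 169145.941.
Standard quotas: South 0.7698, Coastal 2.1335, Lowland 0.7902, North 2.9494, Highland 5.4795, West 4.8776.
Lower quotas: South 0, Coastal 2, Lowland 0, North 2, Highland 5, West 4 (sum 13, leaving 4 seats).
Remainders in descending order: North 0.9494, West 0.8776, Lowland 0.7902, South 0.7698, Highland 0.4795, Coastal 0.1335.
The surplus seats go to North, West, Lowland, South.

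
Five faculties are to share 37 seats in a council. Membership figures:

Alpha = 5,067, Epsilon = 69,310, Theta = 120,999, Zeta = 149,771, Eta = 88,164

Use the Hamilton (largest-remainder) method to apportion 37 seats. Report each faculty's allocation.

Standard divisor: 433311 ÷ 37 ≈ 11711.108.
Standard quotas: Alpha 0.4327, Epsilon 5.9183, Theta 10.3320, Zeta 12.7888, Eta 7.5282.
Lower quotas: Alpha 0, Epsilon 5, Theta 10, Zeta 12, Eta 7 (sum 34, leaving 3 seats).
Remainders in descending order: Epsilon 0.9183, Zeta 0.7888, Eta 0.5282, Alpha 0.4327, Theta 0.3320.
The surplus seats go to Epsilon, Zeta, Eta.

Alpha: 0, Epsilon: 6, Theta: 10, Zeta: 13, Eta: 8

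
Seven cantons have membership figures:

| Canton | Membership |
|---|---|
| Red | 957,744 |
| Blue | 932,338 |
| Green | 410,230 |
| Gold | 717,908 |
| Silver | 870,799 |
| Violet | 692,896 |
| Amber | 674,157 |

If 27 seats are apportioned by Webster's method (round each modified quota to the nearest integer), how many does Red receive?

Standard divisor 5256072/27 ≈ 194669.333; standard quotas: Red 4.920, Blue 4.789, Green 2.107, Gold 3.688, Silver 4.473, Violet 3.559, Amber 3.463.
Rounding to the nearest integer gives Red 5, Blue 5, Green 2, Gold 4, Silver 4, Violet 4, Amber 3 — total 27, matching the house size, so no adjustment is needed.
Red receives 5.

5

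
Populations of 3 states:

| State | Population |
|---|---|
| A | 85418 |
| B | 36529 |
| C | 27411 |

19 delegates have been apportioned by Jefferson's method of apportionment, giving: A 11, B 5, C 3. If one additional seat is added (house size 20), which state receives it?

Priority for the next seat is population ÷ (current seats + 1).
Priorities: A 7118.167, B 6088.167, C 6852.750.
Highest priority: A.

A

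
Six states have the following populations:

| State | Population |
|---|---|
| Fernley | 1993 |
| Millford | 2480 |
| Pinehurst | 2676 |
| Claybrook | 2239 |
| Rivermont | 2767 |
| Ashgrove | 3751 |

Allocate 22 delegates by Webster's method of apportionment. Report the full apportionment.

Fernley 3, Millford 3, Pinehurst 4, Claybrook 3, Rivermont 4, Ashgrove 5

Standard divisor 15906/22 ≈ 723; standard quotas: Fernley 2.757, Millford 3.430, Pinehurst 3.701, Claybrook 3.097, Rivermont 3.827, Ashgrove 5.188.
Rounding to the nearest integer gives Fernley 3, Millford 3, Pinehurst 4, Claybrook 3, Rivermont 4, Ashgrove 5 — total 22, matching the house size, so no adjustment is needed.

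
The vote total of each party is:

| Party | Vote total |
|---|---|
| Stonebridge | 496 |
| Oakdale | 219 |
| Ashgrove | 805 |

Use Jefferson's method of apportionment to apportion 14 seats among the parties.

Stonebridge: 4, Oakdale: 2, Ashgrove: 8

Standard divisor 1520/14 ≈ 108.571; standard quotas: Stonebridge 4.568, Oakdale 2.017, Ashgrove 7.414.
Rounding down gives 4, 2, 7 = 13 seats, so the divisor must be adjusted.
With modified divisor 100: modified quotas Stonebridge 4.960, Oakdale 2.190, Ashgrove 8.050.
Rounding down: Stonebridge 4, Oakdale 2, Ashgrove 8 (total 14).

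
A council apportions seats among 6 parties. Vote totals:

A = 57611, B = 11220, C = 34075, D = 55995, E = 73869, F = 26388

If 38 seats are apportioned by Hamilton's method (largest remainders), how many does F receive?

Standard divisor: 259158 ÷ 38 ≈ 6819.947.
Standard quotas: A 8.4474, B 1.6452, C 4.9964, D 8.2105, E 10.8313, F 3.8692.
Lower quotas: A 8, B 1, C 4, D 8, E 10, F 3 (sum 34, leaving 4 seats).
Remainders in descending order: C 0.9964, F 0.8692, E 0.8313, B 0.6452, A 0.4474, D 0.2105.
The surplus seats go to C, F, E, B.
F receives 4.

4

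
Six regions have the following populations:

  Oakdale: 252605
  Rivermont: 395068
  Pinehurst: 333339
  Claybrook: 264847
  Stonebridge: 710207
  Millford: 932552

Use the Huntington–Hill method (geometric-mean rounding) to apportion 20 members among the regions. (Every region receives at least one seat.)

With divisor 151352: modified quotas Oakdale 1.669, Rivermont 2.610, Pinehurst 2.202, Claybrook 1.750, Stonebridge 4.692, Millford 6.161.
Geometric-mean thresholds: Oakdale √(1·2)=1.414, Rivermont √(2·3)=2.449, Pinehurst √(2·3)=2.449, Claybrook √(1·2)=1.414, Stonebridge √(4·5)=4.472, Millford √(6·7)=6.481.
Each quota rounded against its threshold gives Oakdale 2, Rivermont 3, Pinehurst 2, Claybrook 2, Stonebridge 5, Millford 6 (total 20).

Oakdale 2, Rivermont 3, Pinehurst 2, Claybrook 2, Stonebridge 5, Millford 6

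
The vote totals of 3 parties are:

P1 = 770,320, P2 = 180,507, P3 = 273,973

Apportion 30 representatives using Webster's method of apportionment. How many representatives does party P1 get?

Standard divisor 1224800/30 ≈ 40826.667; standard quotas: P1 18.868, P2 4.421, P3 6.711.
Rounding to the nearest integer gives P1 19, P2 4, P3 7 — total 30, matching the house size, so no adjustment is needed.
P1 receives 19.

19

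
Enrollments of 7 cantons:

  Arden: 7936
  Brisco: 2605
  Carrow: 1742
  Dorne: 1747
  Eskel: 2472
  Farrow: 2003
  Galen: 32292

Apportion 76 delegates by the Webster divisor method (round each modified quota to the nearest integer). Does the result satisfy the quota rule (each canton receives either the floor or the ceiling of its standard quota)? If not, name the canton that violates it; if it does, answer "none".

Galen

Standard quotas: Arden 11.873, Brisco 3.897, Carrow 2.606, Dorne 2.614, Eskel 3.698, Farrow 2.997, Galen 48.314.
Webster allocation: Arden 12, Brisco 4, Carrow 3, Dorne 3, Eskel 4, Farrow 3, Galen 47.
Galen has quota 48.314 (lower 48, upper 49) but receives 47 — outside the quota interval.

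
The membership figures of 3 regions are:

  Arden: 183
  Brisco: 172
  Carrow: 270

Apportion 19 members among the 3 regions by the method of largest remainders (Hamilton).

Standard divisor: 625 ÷ 19 ≈ 32.895.
Standard quotas: Arden 5.563, Brisco 5.229, Carrow 8.208.
Lower quotas: Arden 5, Brisco 5, Carrow 8 (sum 18, leaving 1 seat).
Remainders in descending order: Arden 0.563, Brisco 0.229, Carrow 0.208.
The surplus seat goes to Arden.

Arden=6, Brisco=5, Carrow=8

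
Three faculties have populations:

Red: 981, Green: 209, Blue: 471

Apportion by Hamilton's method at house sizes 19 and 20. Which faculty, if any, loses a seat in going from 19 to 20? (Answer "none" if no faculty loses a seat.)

At 19 seats: Red 11, Green 3, Blue 5.
At 20 seats: Red 12, Green 2, Blue 6.
Green drops from 3 to 2.

Green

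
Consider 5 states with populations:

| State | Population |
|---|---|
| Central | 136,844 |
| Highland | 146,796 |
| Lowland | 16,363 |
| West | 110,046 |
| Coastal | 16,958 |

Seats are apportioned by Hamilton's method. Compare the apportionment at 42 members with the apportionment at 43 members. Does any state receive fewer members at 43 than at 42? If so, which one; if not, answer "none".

At 42 seats: Central 13, Highland 14, Lowland 2, West 11, Coastal 2.
At 43 seats: Central 14, Highland 15, Lowland 1, West 11, Coastal 2.
Lowland drops from 2 to 1.

Lowland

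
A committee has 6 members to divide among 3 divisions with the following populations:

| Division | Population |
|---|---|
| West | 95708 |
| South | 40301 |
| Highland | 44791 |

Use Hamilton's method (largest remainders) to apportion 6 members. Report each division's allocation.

West 3; South 1; Highland 2

Total 180800; standard divisor 180800/6 ≈ 30133.333.
Standard quotas: West 3.1762, South 1.3374, Highland 1.4864.
Lower quotas: West 3, South 1, Highland 1 (sum 5, leaving 1 seat).
Remainders in descending order: Highland 0.4864, South 0.3374, West 0.1762.
The surplus seat goes to Highland.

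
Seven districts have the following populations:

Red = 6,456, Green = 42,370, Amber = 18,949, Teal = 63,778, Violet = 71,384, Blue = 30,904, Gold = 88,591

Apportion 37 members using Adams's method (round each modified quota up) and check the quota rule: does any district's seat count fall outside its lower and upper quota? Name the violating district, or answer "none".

none

Standard quotas: Red 0.741, Green 4.862, Amber 2.174, Teal 7.319, Violet 8.192, Blue 3.546, Gold 10.166.
Adams allocation: Red 1, Green 5, Amber 2, Teal 7, Violet 8, Blue 4, Gold 10.
Every allocation lies between the lower and upper quota.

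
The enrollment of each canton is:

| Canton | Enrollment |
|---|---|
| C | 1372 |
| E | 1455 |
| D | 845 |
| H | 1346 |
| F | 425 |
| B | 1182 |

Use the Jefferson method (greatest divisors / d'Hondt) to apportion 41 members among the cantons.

Standard divisor 6625/41 ≈ 161.585; standard quotas: C 8.491, E 9.005, D 5.229, H 8.330, F 2.630, B 7.315.
Rounding down gives 8, 9, 5, 8, 2, 7 = 39 seats, so the divisor must be adjusted.
With modified divisor 149: modified quotas C 9.208, E 9.765, D 5.671, H 9.034, F 2.852, B 7.933.
Rounding down: C 9, E 9, D 5, H 9, F 2, B 7 (total 41).

C 9, E 9, D 5, H 9, F 2, B 7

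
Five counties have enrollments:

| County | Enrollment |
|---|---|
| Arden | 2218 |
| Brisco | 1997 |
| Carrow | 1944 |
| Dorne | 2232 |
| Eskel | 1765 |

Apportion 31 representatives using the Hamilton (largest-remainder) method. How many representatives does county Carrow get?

6

The standard divisor is 10156/31 ≈ 327.613.
Standard quotas: Arden 6.770, Brisco 6.096, Carrow 5.934, Dorne 6.813, Eskel 5.387.
Lower quotas: Arden 6, Brisco 6, Carrow 5, Dorne 6, Eskel 5 (sum 28, leaving 3 seats).
Remainders in descending order: Carrow 0.934, Dorne 0.813, Arden 0.770, Eskel 0.387, Brisco 0.096.
The surplus seats go to Carrow, Dorne, Arden.
Carrow receives 6.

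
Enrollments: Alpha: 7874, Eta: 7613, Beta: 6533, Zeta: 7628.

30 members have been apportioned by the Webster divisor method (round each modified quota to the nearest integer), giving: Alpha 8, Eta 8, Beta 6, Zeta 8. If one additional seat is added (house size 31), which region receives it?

Beta

Priority for the next seat is population ÷ (current seats + 0.5).
Priorities: Alpha 926.353, Eta 895.647, Beta 1005.077, Zeta 897.412.
Highest priority: Beta.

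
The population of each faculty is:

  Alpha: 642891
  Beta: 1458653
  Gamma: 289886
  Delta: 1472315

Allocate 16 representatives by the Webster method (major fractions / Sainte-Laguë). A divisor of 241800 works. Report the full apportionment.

Alpha 3; Beta 6; Gamma 1; Delta 6

With modified divisor 241800: modified quotas Alpha 2.659, Beta 6.032, Gamma 1.199, Delta 6.089.
Rounding to the nearest integer: Alpha 3, Beta 6, Gamma 1, Delta 6 (total 16).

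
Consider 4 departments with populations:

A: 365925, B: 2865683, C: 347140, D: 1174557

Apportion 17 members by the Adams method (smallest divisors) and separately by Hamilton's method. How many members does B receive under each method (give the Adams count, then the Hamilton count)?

9 and 10

Adams: A 2, B 9, C 2, D 4.
Hamilton: A 2, B 10, C 1, D 4.
B gets 9 under Adams and 10 under Hamilton.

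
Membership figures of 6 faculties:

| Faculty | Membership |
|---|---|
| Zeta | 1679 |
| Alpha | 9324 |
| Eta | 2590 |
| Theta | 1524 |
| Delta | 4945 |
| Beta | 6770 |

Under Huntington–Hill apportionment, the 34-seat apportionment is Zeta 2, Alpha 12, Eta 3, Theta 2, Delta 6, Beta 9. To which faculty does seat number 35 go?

Delta

Priority for the next seat is population ÷ (√(s·(s+1))).
Priorities: Zeta 685.449, Alpha 746.517, Eta 747.669, Theta 622.170, Delta 763.030, Beta 713.621.
Highest priority: Delta.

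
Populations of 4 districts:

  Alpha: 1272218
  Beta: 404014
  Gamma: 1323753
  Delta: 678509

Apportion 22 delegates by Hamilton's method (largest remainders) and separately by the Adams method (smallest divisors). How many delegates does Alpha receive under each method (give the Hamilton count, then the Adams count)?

Hamilton: Alpha 8, Beta 2, Gamma 8, Delta 4.
Adams: Alpha 7, Beta 3, Gamma 8, Delta 4.
Alpha gets 8 under Hamilton and 7 under Adams.

8 and 7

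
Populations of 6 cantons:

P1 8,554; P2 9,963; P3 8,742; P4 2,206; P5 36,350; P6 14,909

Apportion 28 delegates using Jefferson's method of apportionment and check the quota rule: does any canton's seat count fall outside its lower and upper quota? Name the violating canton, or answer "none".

P5

Standard quotas: P1 2.967, P2 3.456, P3 3.032, P4 0.765, P5 12.608, P6 5.171.
Jefferson allocation: P1 3, P2 3, P3 3, P4 0, P5 14, P6 5.
P5 has quota 12.608 (lower 12, upper 13) but receives 14 — outside the quota interval.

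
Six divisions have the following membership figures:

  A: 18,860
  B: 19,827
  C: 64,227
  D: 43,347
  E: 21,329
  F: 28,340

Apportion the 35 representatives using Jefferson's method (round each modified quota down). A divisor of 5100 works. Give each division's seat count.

A=3; B=3; C=12; D=8; E=4; F=5

With modified divisor 5100: modified quotas A 3.698, B 3.888, C 12.594, D 8.499, E 4.182, F 5.557.
Rounding down: A 3, B 3, C 12, D 8, E 4, F 5 (total 35).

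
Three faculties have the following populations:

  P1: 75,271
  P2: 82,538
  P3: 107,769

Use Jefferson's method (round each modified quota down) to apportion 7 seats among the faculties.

P1: 2, P2: 2, P3: 3

Standard divisor 265578/7 ≈ 37939.714; standard quotas: P1 1.984, P2 2.176, P3 2.841.
Rounding down gives 1, 2, 2 = 5 seats, so the divisor must be adjusted.
With modified divisor 31700: modified quotas P1 2.374, P2 2.604, P3 3.400.
Rounding down: P1 2, P2 2, P3 3 (total 7).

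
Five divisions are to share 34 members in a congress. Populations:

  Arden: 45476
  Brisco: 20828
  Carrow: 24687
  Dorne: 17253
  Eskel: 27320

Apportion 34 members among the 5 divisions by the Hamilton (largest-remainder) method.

Arden 12; Brisco 5; Carrow 6; Dorne 4; Eskel 7

The standard divisor is 135564/34 ≈ 3987.176.
Standard quotas: Arden 11.4056, Brisco 5.2237, Carrow 6.1916, Dorne 4.3271, Eskel 6.8520.
Lower quotas: Arden 11, Brisco 5, Carrow 6, Dorne 4, Eskel 6 (sum 32, leaving 2 seats).
Remainders in descending order: Eskel 0.8520, Arden 0.4056, Dorne 0.3271, Brisco 0.2237, Carrow 0.1916.
Largest remainders: Eskel, Arden receive the extra seats.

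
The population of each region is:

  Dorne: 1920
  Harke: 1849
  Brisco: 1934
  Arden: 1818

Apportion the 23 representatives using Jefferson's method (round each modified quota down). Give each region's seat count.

Dorne 6; Harke 6; Brisco 6; Arden 5

Standard divisor 7521/23 ≈ 327; standard quotas: Dorne 5.872, Harke 5.654, Brisco 5.914, Arden 5.560.
Rounding down gives 5, 5, 5, 5 = 20 seats, so the divisor must be adjusted.
With modified divisor 306: modified quotas Dorne 6.275, Harke 6.042, Brisco 6.320, Arden 5.941.
Rounding down: Dorne 6, Harke 6, Brisco 6, Arden 5 (total 23).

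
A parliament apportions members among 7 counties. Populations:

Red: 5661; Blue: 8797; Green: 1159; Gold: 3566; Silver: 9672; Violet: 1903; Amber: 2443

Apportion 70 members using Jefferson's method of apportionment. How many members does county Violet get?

Standard divisor 33201/70 ≈ 474.3; standard quotas: Red 11.935, Blue 18.547, Green 2.444, Gold 7.518, Silver 20.392, Violet 4.012, Amber 5.151.
Rounding down gives 11, 18, 2, 7, 20, 4, 5 = 67 seats, so the divisor must be adjusted.
With modified divisor 450: modified quotas Red 12.580, Blue 19.549, Green 2.576, Gold 7.924, Silver 21.493, Violet 4.229, Amber 5.429.
Rounding down: Red 12, Blue 19, Green 2, Gold 7, Silver 21, Violet 4, Amber 5 (total 70).
Violet receives 4.

4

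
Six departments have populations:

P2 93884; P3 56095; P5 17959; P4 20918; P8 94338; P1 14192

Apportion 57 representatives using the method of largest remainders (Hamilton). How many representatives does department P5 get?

Total 297386; standard divisor 297386/57 ≈ 5217.298.
Standard quotas: P2 17.9948, P3 10.7517, P5 3.4422, P4 4.0094, P8 18.0818, P1 2.7202.
Lower quotas: P2 17, P3 10, P5 3, P4 4, P8 18, P1 2 (sum 54, leaving 3 seats).
Remainders in descending order: P2 0.9948, P3 0.7517, P1 0.7202, P5 0.4422, P8 0.0818, P4 0.0094.
The surplus seats go to P2, P3, P1.
P5 receives 3.

3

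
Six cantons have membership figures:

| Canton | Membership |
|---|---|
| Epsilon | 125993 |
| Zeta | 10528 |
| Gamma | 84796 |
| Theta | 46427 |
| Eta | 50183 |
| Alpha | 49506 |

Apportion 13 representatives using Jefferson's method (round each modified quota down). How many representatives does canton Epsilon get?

Standard divisor 367433/13 ≈ 28264.077; standard quotas: Epsilon 4.458, Zeta 0.372, Gamma 3.000, Theta 1.643, Eta 1.776, Alpha 1.752.
Rounding down gives 4, 0, 3, 1, 1, 1 = 10 seats, so the divisor must be adjusted.
With modified divisor 24000: modified quotas Epsilon 5.250, Zeta 0.439, Gamma 3.533, Theta 1.934, Eta 2.091, Alpha 2.063.
Rounding down: Epsilon 5, Zeta 0, Gamma 3, Theta 1, Eta 2, Alpha 2 (total 13).
Epsilon receives 5.

5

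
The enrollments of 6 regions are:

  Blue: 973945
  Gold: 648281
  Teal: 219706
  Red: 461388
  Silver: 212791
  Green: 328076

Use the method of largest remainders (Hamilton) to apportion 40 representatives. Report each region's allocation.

Standard divisor: 2844187 ÷ 40 ≈ 71104.675.
Standard quotas: Blue 13.6973, Gold 9.1173, Teal 3.0899, Red 6.4889, Silver 2.9926, Green 4.6140.
Lower quotas: Blue 13, Gold 9, Teal 3, Red 6, Silver 2, Green 4 (sum 37, leaving 3 seats).
Remainders in descending order: Silver 0.9926, Blue 0.6973, Green 0.6140, Red 0.4889, Gold 0.1173, Teal 0.0899.
The surplus seats go to Silver, Blue, Green.

Blue=14, Gold=9, Teal=3, Red=6, Silver=3, Green=5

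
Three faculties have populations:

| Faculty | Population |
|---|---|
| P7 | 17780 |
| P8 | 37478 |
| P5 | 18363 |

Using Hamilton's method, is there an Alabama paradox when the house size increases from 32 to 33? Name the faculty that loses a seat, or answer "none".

none

At 32 seats: P7 8, P8 16, P5 8.
At 33 seats: P7 8, P8 17, P5 8.
No faculty's allocation decreased.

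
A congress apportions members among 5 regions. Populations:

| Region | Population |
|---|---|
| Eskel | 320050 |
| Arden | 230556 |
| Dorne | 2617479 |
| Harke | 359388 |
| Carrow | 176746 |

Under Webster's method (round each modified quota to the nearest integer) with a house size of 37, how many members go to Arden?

2

Standard divisor 3704219/37 ≈ 100114.027; standard quotas: Eskel 3.197, Arden 2.303, Dorne 26.145, Harke 3.590, Carrow 1.765.
Rounding to the nearest integer gives Eskel 3, Arden 2, Dorne 26, Harke 4, Carrow 2 — total 37, matching the house size, so no adjustment is needed.
Arden receives 2.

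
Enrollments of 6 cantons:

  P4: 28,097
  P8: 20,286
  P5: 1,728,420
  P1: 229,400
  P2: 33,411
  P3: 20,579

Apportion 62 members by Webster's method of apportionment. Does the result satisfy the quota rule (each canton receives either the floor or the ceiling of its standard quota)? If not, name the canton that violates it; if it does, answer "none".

Standard quotas: P4 0.846, P8 0.610, P5 52.016, P1 6.904, P2 1.005, P3 0.619.
Webster allocation: P4 1, P8 1, P5 51, P1 7, P2 1, P3 1.
P5 has quota 52.016 (lower 52, upper 53) but receives 51 — outside the quota interval.

P5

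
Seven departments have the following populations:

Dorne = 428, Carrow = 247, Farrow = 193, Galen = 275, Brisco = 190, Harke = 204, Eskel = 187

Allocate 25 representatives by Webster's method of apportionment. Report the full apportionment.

Standard divisor 1724/25 ≈ 68.96; standard quotas: Dorne 6.206, Carrow 3.582, Farrow 2.799, Galen 3.988, Brisco 2.755, Harke 2.958, Eskel 2.712.
Rounding to the nearest integer gives 6, 4, 3, 4, 3, 3, 3 = 26 seats, so the divisor must be adjusted.
With modified divisor 73: modified quotas Dorne 5.863, Carrow 3.384, Farrow 2.644, Galen 3.767, Brisco 2.603, Harke 2.795, Eskel 2.562.
Rounding to the nearest integer: Dorne 6, Carrow 3, Farrow 3, Galen 4, Brisco 3, Harke 3, Eskel 3 (total 25).

Dorne=6; Carrow=3; Farrow=3; Galen=4; Brisco=3; Harke=3; Eskel=3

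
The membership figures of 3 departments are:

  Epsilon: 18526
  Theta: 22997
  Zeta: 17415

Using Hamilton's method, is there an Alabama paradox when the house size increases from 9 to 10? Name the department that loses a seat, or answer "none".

none

At 9 seats: Epsilon 3, Theta 3, Zeta 3.
At 10 seats: Epsilon 3, Theta 4, Zeta 3.
No department's allocation decreased.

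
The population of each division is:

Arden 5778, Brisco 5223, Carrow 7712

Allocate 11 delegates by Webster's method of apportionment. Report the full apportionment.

Standard divisor 18713/11 ≈ 1701.182; standard quotas: Arden 3.396, Brisco 3.070, Carrow 4.533.
Rounding to the nearest integer gives Arden 3, Brisco 3, Carrow 5 — total 11, matching the house size, so no adjustment is needed.

Arden 3, Brisco 3, Carrow 5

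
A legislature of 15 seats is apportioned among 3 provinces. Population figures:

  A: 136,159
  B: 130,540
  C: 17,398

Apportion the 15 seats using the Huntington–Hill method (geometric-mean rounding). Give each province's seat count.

With divisor 19169: modified quotas A 7.103, B 6.810, C 0.908.
Geometric-mean thresholds: A √(7·8)=7.483, B √(6·7)=6.481, C (min 1).
Each quota rounded against its threshold gives A 7, B 7, C 1 (total 15).

A 7, B 7, C 1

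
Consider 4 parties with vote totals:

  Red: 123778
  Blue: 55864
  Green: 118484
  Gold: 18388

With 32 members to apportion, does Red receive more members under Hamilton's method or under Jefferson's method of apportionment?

Jefferson

Hamilton: Red 12, Blue 6, Green 12, Gold 2.
Jefferson: Red 13, Blue 6, Green 12, Gold 1.
Red gets 12 under Hamilton and 13 under Jefferson.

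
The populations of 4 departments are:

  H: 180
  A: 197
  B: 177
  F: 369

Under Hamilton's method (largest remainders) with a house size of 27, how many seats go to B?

5

Total 923; standard divisor 923/27 ≈ 34.185.
Standard quotas: H 5.265, A 5.763, B 5.178, F 10.794.
Lower quotas: H 5, A 5, B 5, F 10 (sum 25, leaving 2 seats).
Remainders in descending order: F 0.794, A 0.763, H 0.265, B 0.178.
The surplus seats go to F, A.
B receives 5.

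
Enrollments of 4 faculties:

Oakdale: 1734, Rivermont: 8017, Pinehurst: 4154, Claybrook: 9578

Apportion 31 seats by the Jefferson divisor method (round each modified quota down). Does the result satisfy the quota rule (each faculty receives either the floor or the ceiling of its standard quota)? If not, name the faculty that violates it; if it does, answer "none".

Standard quotas: Oakdale 2.289, Rivermont 10.583, Pinehurst 5.484, Claybrook 12.644.
Jefferson allocation: Oakdale 2, Rivermont 11, Pinehurst 5, Claybrook 13.
Every allocation lies between the lower and upper quota.

none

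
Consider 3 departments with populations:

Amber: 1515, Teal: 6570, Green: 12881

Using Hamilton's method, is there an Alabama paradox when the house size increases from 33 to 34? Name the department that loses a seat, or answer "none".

Amber

At 33 seats: Amber 3, Teal 10, Green 20.
At 34 seats: Amber 2, Teal 11, Green 21.
Amber drops from 3 to 2.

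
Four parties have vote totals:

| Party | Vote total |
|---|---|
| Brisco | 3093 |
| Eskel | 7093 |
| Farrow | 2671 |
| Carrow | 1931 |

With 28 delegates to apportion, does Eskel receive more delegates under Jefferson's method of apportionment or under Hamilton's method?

Jefferson

Jefferson: Brisco 6, Eskel 14, Farrow 5, Carrow 3.
Hamilton: Brisco 6, Eskel 13, Farrow 5, Carrow 4.
Eskel gets 14 under Jefferson and 13 under Hamilton.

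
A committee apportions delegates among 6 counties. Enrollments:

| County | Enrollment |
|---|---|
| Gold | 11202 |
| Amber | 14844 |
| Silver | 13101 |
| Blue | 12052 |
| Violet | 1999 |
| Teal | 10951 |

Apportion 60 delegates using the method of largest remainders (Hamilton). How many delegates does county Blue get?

11

Total 64149; standard divisor 64149/60 ≈ 1069.15.
Standard quotas: Gold 10.4775, Amber 13.8839, Silver 12.2537, Blue 11.2725, Violet 1.8697, Teal 10.2427.
Lower quotas: Gold 10, Amber 13, Silver 12, Blue 11, Violet 1, Teal 10 (sum 57, leaving 3 seats).
Remainders in descending order: Amber 0.8839, Violet 0.8697, Gold 0.4775, Blue 0.2725, Silver 0.2537, Teal 0.2427.
Largest remainders: Amber, Violet, Gold receive the extra seats.
Blue receives 11.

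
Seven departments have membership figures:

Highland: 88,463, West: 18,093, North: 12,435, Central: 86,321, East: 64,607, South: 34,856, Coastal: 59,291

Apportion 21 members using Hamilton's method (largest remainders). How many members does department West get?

1

Total 364066; standard divisor 364066/21 ≈ 17336.476.
Standard quotas: Highland 5.1027, West 1.0436, North 0.7173, Central 4.9792, East 3.7267, South 2.0106, Coastal 3.4200.
Lower quotas: Highland 5, West 1, North 0, Central 4, East 3, South 2, Coastal 3 (sum 18, leaving 3 seats).
Remainders in descending order: Central 0.9792, East 0.7267, North 0.7173, Coastal 0.4200, Highland 0.1027, West 0.0436, South 0.0106.
Largest remainders: Central, East, North receive the extra seats.
West receives 1.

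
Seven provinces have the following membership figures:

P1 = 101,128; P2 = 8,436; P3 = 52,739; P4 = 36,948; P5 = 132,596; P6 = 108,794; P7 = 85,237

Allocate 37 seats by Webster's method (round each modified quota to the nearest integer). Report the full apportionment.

Standard divisor 525878/37 ≈ 14212.919; standard quotas: P1 7.115, P2 0.594, P3 3.711, P4 2.600, P5 9.329, P6 7.655, P7 5.997.
Rounding to the nearest integer gives 7, 1, 4, 3, 9, 8, 6 = 38 seats, so the divisor must be adjusted.
With modified divisor 14600: modified quotas P1 6.927, P2 0.578, P3 3.612, P4 2.531, P5 9.082, P6 7.452, P7 5.838.
Rounding to the nearest integer: P1 7, P2 1, P3 4, P4 3, P5 9, P6 7, P7 6 (total 37).

P1=7, P2=1, P3=4, P4=3, P5=9, P6=7, P7=6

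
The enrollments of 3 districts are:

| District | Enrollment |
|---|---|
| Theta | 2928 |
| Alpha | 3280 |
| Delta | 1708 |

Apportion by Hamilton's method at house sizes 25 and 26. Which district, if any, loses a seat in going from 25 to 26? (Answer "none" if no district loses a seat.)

At 25 seats: Theta 9, Alpha 10, Delta 6.
At 26 seats: Theta 10, Alpha 11, Delta 5.
Delta drops from 6 to 5.

Delta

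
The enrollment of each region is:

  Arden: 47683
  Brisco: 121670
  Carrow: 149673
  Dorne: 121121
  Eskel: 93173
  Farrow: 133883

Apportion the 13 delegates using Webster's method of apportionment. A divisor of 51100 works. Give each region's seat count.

With modified divisor 51100: modified quotas Arden 0.933, Brisco 2.381, Carrow 2.929, Dorne 2.370, Eskel 1.823, Farrow 2.620.
Rounding to the nearest integer: Arden 1, Brisco 2, Carrow 3, Dorne 2, Eskel 2, Farrow 3 (total 13).

Arden=1, Brisco=2, Carrow=3, Dorne=2, Eskel=2, Farrow=3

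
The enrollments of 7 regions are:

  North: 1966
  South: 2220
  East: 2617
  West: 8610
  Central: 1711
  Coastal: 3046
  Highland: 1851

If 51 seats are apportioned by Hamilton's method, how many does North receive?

The standard divisor is 22021/51 ≈ 431.784.
Standard quotas: North 4.5532, South 5.1415, East 6.0609, West 19.9405, Central 3.9626, Coastal 7.0544, Highland 4.2869.
Lower quotas: North 4, South 5, East 6, West 19, Central 3, Coastal 7, Highland 4 (sum 48, leaving 3 seats).
Remainders in descending order: Central 0.9626, West 0.9405, North 0.5532, Highland 0.2869, South 0.1415, East 0.0609, Coastal 0.0544.
Largest remainders: Central, West, North receive the extra seats.
North receives 5.

5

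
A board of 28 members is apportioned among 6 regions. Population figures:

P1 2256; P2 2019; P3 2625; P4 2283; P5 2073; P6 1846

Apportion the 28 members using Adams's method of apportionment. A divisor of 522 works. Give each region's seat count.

P1: 5; P2: 4; P3: 6; P4: 5; P5: 4; P6: 4

With modified divisor 522: modified quotas P1 4.322, P2 3.868, P3 5.029, P4 4.374, P5 3.971, P6 3.536.
Rounding up: P1 5, P2 4, P3 6, P4 5, P5 4, P6 4 (total 28).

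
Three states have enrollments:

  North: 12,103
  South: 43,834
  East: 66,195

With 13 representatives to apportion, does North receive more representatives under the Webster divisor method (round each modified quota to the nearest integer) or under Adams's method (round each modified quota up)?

Webster: North 1, South 5, East 7.
Adams: North 2, South 4, East 7.
North gets 1 under Webster and 2 under Adams.

Adams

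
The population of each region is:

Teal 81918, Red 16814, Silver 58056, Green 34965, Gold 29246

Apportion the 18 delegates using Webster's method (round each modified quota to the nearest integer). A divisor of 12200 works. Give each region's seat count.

Teal=7, Red=1, Silver=5, Green=3, Gold=2

With modified divisor 12200: modified quotas Teal 6.715, Red 1.378, Silver 4.759, Green 2.866, Gold 2.397.
Rounding to the nearest integer: Teal 7, Red 1, Silver 5, Green 3, Gold 2 (total 18).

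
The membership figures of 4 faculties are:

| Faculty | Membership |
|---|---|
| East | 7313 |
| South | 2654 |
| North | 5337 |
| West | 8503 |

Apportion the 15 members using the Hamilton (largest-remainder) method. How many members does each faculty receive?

Standard divisor: 23807 ÷ 15 ≈ 1587.133.
Standard quotas: East 4.6077, South 1.6722, North 3.3627, West 5.3575.
Lower quotas: East 4, South 1, North 3, West 5 (sum 13, leaving 2 seats).
Remainders in descending order: South 0.6722, East 0.6077, North 0.3627, West 0.3575.
Largest remainders: South, East receive the extra seats.

East 5, South 2, North 3, West 5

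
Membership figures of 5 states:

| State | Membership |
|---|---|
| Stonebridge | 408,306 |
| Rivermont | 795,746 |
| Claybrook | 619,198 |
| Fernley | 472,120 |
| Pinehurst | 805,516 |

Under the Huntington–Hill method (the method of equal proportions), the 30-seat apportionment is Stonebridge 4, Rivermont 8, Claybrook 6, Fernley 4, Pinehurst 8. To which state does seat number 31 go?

Fernley

Priority for the next seat is population ÷ (√(s·(s+1))).
Priorities: Stonebridge 91299.997, Rivermont 93779.565, Claybrook 95544.326, Fernley 105569.241, Pinehurst 94930.971.
Highest priority: Fernley.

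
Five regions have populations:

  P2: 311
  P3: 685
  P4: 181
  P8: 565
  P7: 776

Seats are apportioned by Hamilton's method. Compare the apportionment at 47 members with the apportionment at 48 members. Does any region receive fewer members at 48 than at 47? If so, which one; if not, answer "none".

At 47 seats: P2 6, P3 13, P4 3, P8 11, P7 14.
At 48 seats: P2 6, P3 13, P4 3, P8 11, P7 15.
No region's allocation decreased.

none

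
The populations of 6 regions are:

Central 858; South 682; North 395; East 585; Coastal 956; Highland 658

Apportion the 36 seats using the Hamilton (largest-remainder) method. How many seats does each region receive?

Central 8, South 6, North 3, East 5, Coastal 8, Highland 6

Standard divisor: 4134 ÷ 36 ≈ 114.833.
Standard quotas: Central 7.472, South 5.939, North 3.440, East 5.094, Coastal 8.325, Highland 5.730.
Lower quotas: Central 7, South 5, North 3, East 5, Coastal 8, Highland 5 (sum 33, leaving 3 seats).
Remainders in descending order: South 0.939, Highland 0.730, Central 0.472, North 0.440, Coastal 0.325, East 0.094.
The surplus seats go to South, Highland, Central.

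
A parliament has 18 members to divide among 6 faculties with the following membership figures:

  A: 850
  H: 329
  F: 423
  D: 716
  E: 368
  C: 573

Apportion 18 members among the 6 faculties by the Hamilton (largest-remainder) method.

Standard divisor: 3259 ÷ 18 ≈ 181.056.
Standard quotas: A 4.695, H 1.817, F 2.336, D 3.955, E 2.033, C 3.165.
Lower quotas: A 4, H 1, F 2, D 3, E 2, C 3 (sum 15, leaving 3 seats).
Remainders in descending order: D 0.955, H 0.817, A 0.695, F 0.336, C 0.165, E 0.033.
The surplus seats go to D, H, A.

A 5, H 2, F 2, D 4, E 2, C 3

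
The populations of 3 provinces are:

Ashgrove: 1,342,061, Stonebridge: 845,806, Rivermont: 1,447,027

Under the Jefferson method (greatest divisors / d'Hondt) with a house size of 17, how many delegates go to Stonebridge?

Standard divisor 3634894/17 ≈ 213817.294; standard quotas: Ashgrove 6.277, Stonebridge 3.956, Rivermont 6.768.
Rounding down gives 6, 3, 6 = 15 seats, so the divisor must be adjusted.
With modified divisor 199200: modified quotas Ashgrove 6.737, Stonebridge 4.246, Rivermont 7.264.
Rounding down: Ashgrove 6, Stonebridge 4, Rivermont 7 (total 17).
Stonebridge receives 4.

4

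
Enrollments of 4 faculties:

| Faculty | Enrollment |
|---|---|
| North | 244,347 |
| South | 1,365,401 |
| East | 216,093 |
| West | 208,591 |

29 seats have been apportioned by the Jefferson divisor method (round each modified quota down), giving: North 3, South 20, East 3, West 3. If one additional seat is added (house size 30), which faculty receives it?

Priority for the next seat is population ÷ (current seats + 1).
Priorities: North 61086.750, South 65019.095, East 54023.250, West 52147.750.
Highest priority: South.

South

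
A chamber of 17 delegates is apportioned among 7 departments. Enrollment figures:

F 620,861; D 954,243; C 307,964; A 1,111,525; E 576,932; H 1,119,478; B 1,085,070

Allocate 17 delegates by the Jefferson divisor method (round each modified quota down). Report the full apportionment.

F=2; D=3; C=1; A=3; E=2; H=3; B=3

Standard divisor 5776073/17 ≈ 339769; standard quotas: F 1.827, D 2.809, C 0.906, A 3.271, E 1.698, H 3.295, B 3.194.
Rounding down gives 1, 2, 0, 3, 1, 3, 3 = 13 seats, so the divisor must be adjusted.
With modified divisor 284200: modified quotas F 2.185, D 3.358, C 1.084, A 3.911, E 2.030, H 3.939, B 3.818.
Rounding down: F 2, D 3, C 1, A 3, E 2, H 3, B 3 (total 17).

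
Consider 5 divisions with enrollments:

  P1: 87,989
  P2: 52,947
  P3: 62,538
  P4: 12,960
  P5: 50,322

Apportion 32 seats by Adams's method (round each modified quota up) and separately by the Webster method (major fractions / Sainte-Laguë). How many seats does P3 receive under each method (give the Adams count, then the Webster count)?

8 and 7

Adams: P1 10, P2 6, P3 8, P4 2, P5 6.
Webster: P1 11, P2 6, P3 7, P4 2, P5 6.
P3 gets 8 under Adams and 7 under Webster.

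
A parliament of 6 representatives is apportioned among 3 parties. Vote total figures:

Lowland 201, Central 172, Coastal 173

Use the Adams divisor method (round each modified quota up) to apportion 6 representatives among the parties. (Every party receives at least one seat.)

Standard divisor 546/6 ≈ 91; standard quotas: Lowland 2.209, Central 1.890, Coastal 1.901.
Rounding up gives 3, 2, 2 = 7 seats, so the divisor must be adjusted.
With modified divisor 140: modified quotas Lowland 1.436, Central 1.229, Coastal 1.236.
Rounding up: Lowland 2, Central 2, Coastal 2 (total 6).

Lowland 2, Central 2, Coastal 2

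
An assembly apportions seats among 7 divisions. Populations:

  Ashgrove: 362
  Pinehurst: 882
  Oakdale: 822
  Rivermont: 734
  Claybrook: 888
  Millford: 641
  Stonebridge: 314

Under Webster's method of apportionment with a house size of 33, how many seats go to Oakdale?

Standard divisor 4643/33 ≈ 140.697; standard quotas: Ashgrove 2.573, Pinehurst 6.269, Oakdale 5.842, Rivermont 5.217, Claybrook 6.311, Millford 4.556, Stonebridge 2.232.
Rounding to the nearest integer gives Ashgrove 3, Pinehurst 6, Oakdale 6, Rivermont 5, Claybrook 6, Millford 5, Stonebridge 2 — total 33, matching the house size, so no adjustment is needed.
Oakdale receives 6.

6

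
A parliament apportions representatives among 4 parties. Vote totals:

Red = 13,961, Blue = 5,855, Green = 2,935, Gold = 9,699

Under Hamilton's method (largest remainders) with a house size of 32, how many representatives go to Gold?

9

Standard divisor: 32450 ÷ 32 ≈ 1014.062.
Standard quotas: Red 13.7674, Blue 5.7738, Green 2.8943, Gold 9.5645.
Lower quotas: Red 13, Blue 5, Green 2, Gold 9 (sum 29, leaving 3 seats).
Remainders in descending order: Green 0.8943, Blue 0.7738, Red 0.7674, Gold 0.5645.
Largest remainders: Green, Blue, Red receive the extra seats.
Gold receives 9.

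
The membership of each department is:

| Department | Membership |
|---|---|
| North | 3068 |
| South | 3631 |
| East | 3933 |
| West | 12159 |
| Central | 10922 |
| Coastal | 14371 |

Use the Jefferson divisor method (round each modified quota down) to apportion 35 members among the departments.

North 2; South 2; East 3; West 9; Central 8; Coastal 11

Standard divisor 48084/35 ≈ 1373.829; standard quotas: North 2.233, South 2.643, East 2.863, West 8.850, Central 7.950, Coastal 10.461.
Rounding down gives 2, 2, 2, 8, 7, 10 = 31 seats, so the divisor must be adjusted.
With modified divisor 1300: modified quotas North 2.360, South 2.793, East 3.025, West 9.353, Central 8.402, Coastal 11.055.
Rounding down: North 2, South 2, East 3, West 9, Central 8, Coastal 11 (total 35).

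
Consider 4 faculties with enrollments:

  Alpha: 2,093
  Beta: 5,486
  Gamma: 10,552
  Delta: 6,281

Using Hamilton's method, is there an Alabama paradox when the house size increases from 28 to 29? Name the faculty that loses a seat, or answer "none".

At 28 seats: Alpha 3, Beta 6, Gamma 12, Delta 7.
At 29 seats: Alpha 2, Beta 7, Gamma 13, Delta 7.
Alpha drops from 3 to 2.

Alpha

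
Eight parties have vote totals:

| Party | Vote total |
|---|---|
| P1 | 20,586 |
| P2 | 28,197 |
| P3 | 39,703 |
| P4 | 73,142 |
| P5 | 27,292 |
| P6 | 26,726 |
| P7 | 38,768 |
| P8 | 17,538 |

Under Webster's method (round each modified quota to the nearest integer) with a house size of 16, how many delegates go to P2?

Standard divisor 271952/16 ≈ 16997; standard quotas: P1 1.211, P2 1.659, P3 2.336, P4 4.303, P5 1.606, P6 1.572, P7 2.281, P8 1.032.
Rounding to the nearest integer gives P1 1, P2 2, P3 2, P4 4, P5 2, P6 2, P7 2, P8 1 — total 16, matching the house size, so no adjustment is needed.
P2 receives 2.

2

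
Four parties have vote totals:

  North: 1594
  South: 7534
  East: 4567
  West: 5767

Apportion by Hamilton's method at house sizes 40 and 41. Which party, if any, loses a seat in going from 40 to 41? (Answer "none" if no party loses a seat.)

none

At 40 seats: North 3, South 16, East 9, West 12.
At 41 seats: North 3, South 16, East 10, West 12.
No party's allocation decreased.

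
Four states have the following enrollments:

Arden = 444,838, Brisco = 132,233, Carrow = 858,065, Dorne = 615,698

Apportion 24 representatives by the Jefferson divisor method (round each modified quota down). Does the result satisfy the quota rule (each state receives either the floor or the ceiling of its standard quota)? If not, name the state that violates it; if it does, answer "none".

Standard quotas: Arden 5.206, Brisco 1.547, Carrow 10.042, Dorne 7.205.
Jefferson allocation: Arden 5, Brisco 1, Carrow 11, Dorne 7.
Every allocation lies between the lower and upper quota.

none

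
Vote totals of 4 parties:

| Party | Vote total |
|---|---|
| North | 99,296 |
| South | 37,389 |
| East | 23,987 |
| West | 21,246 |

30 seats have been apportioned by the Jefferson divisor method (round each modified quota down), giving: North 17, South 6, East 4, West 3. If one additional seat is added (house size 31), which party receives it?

North

Priority for the next seat is population ÷ (current seats + 1).
Priorities: North 5516.444, South 5341.286, East 4797.400, West 5311.500.
Highest priority: North.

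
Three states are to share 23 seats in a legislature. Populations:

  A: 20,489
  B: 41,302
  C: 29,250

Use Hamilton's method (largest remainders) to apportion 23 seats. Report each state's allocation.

The standard divisor is 91041/23 ≈ 3958.304.
Standard quotas: A 5.1762, B 10.4343, C 7.3895.
Lower quotas: A 5, B 10, C 7 (sum 22, leaving 1 seat).
Remainders in descending order: B 0.4343, C 0.3895, A 0.1762.
The surplus seat goes to B.

A 5, B 11, C 7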